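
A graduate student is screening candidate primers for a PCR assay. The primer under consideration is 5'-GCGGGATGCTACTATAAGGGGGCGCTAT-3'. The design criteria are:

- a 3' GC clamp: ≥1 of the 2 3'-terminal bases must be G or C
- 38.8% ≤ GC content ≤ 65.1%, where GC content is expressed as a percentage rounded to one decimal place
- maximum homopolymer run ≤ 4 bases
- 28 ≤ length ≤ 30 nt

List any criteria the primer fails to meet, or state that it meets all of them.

Fails: GC clamp, homopolymer run.

Base counts: A=6, T=6, G=11, C=5 (length 28).
GC clamp: 3' end AT has 0 G/C, need ≥1 ✗
GC content: GC 16/28 = 57.1% ✓
homopolymer run: longest run = 5, exceeds 4 ✗
length: length 28 ✓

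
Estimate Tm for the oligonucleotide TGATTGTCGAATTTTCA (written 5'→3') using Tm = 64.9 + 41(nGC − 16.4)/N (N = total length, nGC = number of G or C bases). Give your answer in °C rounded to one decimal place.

37.4°C

Base counts: A=4, T=8, G=3, C=2; G+C = 5, N = 17.
Tm = 64.9 + 41·(5 − 16.4)/17 = 64.9 + -467.40/17 = 37.4°C.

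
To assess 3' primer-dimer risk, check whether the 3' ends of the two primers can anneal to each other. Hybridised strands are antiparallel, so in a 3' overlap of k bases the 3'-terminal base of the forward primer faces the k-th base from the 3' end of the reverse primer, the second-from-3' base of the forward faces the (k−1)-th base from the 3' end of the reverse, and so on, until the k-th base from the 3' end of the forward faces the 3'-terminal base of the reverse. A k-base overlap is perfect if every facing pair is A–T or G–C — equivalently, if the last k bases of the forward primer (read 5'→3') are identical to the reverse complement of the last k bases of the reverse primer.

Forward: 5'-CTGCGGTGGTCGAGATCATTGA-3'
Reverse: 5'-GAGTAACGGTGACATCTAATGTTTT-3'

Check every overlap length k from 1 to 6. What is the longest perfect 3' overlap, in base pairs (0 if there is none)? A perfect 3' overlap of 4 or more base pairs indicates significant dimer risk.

Last 6 bases (5'→3') — forward …CATTGA, reverse …TGTTTT.
Reverse complement of the reverse primer's last 6 bases: AAAACA; its first k bases are the reverse complement of the reverse primer's last k bases, so a perfect k-base overlap needs the forward primer's last k bases to equal them.
Comparing (forward last k vs required): k=1: A vs A ✓; k=2: GA vs AA ✗; k=3: TGA vs AAA ✗; k=4: TTGA vs AAAA ✗; k=5: ATTGA vs AAAAC ✗; k=6: CATTGA vs AAAACA ✗.
Only k = 1 is perfect, so the longest perfect 3' overlap is 1.

Longest perfect overlap: 1 complementary base pair; below the dimer-risk threshold (threshold 4).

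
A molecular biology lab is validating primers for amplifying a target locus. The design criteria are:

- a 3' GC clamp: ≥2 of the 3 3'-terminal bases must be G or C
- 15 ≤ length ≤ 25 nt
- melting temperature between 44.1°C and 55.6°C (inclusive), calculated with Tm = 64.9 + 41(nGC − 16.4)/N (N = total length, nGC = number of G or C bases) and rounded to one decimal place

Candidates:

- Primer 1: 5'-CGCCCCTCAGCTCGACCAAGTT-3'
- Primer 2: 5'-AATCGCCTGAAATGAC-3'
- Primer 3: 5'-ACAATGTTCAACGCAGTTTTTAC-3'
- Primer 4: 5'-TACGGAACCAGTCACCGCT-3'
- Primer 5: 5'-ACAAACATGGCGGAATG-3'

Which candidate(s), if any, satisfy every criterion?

Primer 1 (22 nt, A=4 T=4 G=4 C=10): 3' end GTT has 1 G/C, need ≥2 ✗; length 22 ✓; Tm = 64.9 + 41·(14 − 16.4)/22 = 60.4°C, outside 44.1–55.6°C ✗ — fails.
Primer 2 (16 nt, A=6 T=3 G=3 C=4): 3' end GAC has 2 G/C ✓; length 16 ✓; Tm = 64.9 + 41·(7 − 16.4)/16 = 40.8°C, outside 44.1–55.6°C ✗ — fails.
Primer 3 (23 nt, A=7 T=8 G=3 C=5): 3' end TAC has 1 G/C, need ≥2 ✗; length 23 ✓; Tm = 64.9 + 41·(8 − 16.4)/23 = 49.9°C ✓ — fails.
Primer 4 (19 nt, A=5 T=3 G=4 C=7): 3' end GCT has 2 G/C ✓; length 19 ✓; Tm = 64.9 + 41·(11 − 16.4)/19 = 53.2°C ✓ — passes.
Primer 5 (17 nt, A=7 T=2 G=5 C=3): 3' end ATG has 1 G/C, need ≥2 ✗; length 17 ✓; Tm = 64.9 + 41·(8 − 16.4)/17 = 44.6°C ✓ — fails.

Primer 4 only.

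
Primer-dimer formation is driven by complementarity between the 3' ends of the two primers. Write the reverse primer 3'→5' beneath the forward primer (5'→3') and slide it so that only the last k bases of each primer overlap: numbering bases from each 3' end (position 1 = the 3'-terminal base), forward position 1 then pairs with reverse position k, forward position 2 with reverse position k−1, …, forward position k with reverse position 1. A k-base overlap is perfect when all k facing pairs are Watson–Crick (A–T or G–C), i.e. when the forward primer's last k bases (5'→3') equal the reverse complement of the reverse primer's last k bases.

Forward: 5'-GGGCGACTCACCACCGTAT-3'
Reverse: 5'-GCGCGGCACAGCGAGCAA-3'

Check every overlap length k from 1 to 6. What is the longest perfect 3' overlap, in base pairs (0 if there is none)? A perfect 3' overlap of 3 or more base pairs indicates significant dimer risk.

Last 6 bases (5'→3') — forward …CCGTAT, reverse …GAGCAA.
Reverse complement of the reverse primer's last 6 bases: TTGCTC; its first k bases are the reverse complement of the reverse primer's last k bases, so a perfect k-base overlap needs the forward primer's last k bases to equal them.
Comparing (forward last k vs required): k=1: T vs T ✓; k=2: AT vs TT ✗; k=3: TAT vs TTG ✗; k=4: GTAT vs TTGC ✗; k=5: CGTAT vs TTGCT ✗; k=6: CCGTAT vs TTGCTC ✗.
Only k = 1 is perfect, so the longest perfect 3' overlap is 1.

Longest perfect overlap: 1 complementary base pair; below the dimer-risk threshold (threshold 3).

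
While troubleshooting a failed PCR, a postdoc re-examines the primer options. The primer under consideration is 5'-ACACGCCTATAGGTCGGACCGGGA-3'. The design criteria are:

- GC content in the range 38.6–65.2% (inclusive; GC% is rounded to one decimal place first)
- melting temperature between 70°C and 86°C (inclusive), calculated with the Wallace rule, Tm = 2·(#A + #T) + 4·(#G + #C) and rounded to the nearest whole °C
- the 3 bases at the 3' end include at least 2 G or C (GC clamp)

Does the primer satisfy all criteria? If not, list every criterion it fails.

Meets all criteria.

Base counts: A=6, T=3, G=8, C=7 (length 24).
GC content: GC 15/24 = 62.5% ✓
Tm: Tm = 2·9 + 4·15 = 78°C ✓
GC clamp: 3' end GGA has 2 G/C ✓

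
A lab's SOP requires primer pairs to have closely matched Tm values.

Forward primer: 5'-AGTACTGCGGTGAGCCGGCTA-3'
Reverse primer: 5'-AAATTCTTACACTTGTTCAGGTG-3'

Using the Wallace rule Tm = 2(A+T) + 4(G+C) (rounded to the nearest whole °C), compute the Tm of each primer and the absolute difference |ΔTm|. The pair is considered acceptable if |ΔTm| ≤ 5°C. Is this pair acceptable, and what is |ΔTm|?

|ΔTm| = 6°C; the pair is not acceptable.

Forward: A=4 T=4 G=8 C=5 → Tm = 2·8 + 4·13 = 68°C.
Reverse: A=6 T=9 G=4 C=4 → Tm = 2·15 + 4·8 = 62°C.
|ΔTm| = |68 − 62| = 6°C, > 5°C.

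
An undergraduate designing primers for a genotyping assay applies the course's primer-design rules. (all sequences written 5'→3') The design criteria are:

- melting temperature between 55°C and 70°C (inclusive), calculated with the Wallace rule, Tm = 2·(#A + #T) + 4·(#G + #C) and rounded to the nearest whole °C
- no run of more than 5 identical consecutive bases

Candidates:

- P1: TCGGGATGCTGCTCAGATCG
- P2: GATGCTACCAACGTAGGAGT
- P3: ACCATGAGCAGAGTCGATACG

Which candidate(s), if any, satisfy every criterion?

P1 (20 nt, A=3 T=5 G=7 C=5): Tm = 2·8 + 4·12 = 64°C ✓; longest run = 3 ✓ — passes.
P2 (20 nt, A=6 T=4 G=6 C=4): Tm = 2·10 + 4·10 = 60°C ✓; longest run = 2 ✓ — passes.
P3 (21 nt, A=7 T=3 G=6 C=5): Tm = 2·10 + 4·11 = 64°C ✓; longest run = 2 ✓ — passes.

P1, P2 and P3.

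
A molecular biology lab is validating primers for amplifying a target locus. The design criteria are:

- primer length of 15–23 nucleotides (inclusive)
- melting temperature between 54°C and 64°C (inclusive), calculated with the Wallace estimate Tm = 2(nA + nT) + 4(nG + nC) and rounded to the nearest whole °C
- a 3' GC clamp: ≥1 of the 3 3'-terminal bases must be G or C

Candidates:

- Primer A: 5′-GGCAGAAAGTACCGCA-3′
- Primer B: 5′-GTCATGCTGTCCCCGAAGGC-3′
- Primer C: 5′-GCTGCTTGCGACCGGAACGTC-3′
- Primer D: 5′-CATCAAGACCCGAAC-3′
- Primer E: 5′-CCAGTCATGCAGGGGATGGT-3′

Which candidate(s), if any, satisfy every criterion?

Primer A (16 nt, A=6 T=1 G=5 C=4): length 16 ✓; Tm = 2·7 + 4·9 = 50°C, outside 54–64°C ✗; 3' end GCA has 2 G/C ✓ — fails.
Primer B (20 nt, A=3 T=4 G=6 C=7): length 20 ✓; Tm = 2·7 + 4·13 = 66°C, outside 54–64°C ✗; 3' end GGC has 3 G/C ✓ — fails.
Primer C (21 nt, A=3 T=4 G=7 C=7): length 21 ✓; Tm = 2·7 + 4·14 = 70°C, outside 54–64°C ✗; 3' end GTC has 2 G/C ✓ — fails.
Primer D (15 nt, A=6 T=1 G=2 C=6): length 15 ✓; Tm = 2·7 + 4·8 = 46°C, outside 54–64°C ✗; 3' end AAC has 1 G/C ✓ — fails.
Primer E (20 nt, A=4 T=4 G=8 C=4): length 20 ✓; Tm = 2·8 + 4·12 = 64°C ✓; 3' end GGT has 2 G/C ✓ — passes.

Primer E only.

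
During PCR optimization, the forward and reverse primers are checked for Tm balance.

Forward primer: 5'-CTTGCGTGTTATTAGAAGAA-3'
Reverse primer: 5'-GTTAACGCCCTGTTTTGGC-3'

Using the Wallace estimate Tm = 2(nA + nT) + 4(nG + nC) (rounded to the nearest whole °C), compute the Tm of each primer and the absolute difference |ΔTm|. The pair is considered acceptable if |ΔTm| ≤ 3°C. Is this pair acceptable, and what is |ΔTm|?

|ΔTm| = 4°C; the pair is not acceptable.

Forward: A=6 T=7 G=5 C=2 → Tm = 2·13 + 4·7 = 54°C.
Reverse: A=2 T=7 G=5 C=5 → Tm = 2·9 + 4·10 = 58°C.
|ΔTm| = |54 − 58| = 4°C, > 3°C.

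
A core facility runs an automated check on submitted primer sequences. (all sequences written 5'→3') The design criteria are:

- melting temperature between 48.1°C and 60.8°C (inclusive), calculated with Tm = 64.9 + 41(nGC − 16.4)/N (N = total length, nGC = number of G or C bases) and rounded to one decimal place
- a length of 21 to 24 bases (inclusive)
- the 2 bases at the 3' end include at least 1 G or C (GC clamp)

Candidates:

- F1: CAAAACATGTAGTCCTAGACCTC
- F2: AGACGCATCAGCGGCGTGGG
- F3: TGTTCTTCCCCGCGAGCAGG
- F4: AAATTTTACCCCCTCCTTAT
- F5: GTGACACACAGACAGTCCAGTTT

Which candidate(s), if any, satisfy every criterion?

F1 only.

F1 (23 nt, A=8 T=5 G=3 C=7): Tm = 64.9 + 41·(10 − 16.4)/23 = 53.5°C ✓; length 23 ✓; 3' end TC has 1 G/C ✓ — passes.
F2 (20 nt, A=4 T=2 G=9 C=5): Tm = 64.9 + 41·(14 − 16.4)/20 = 60.0°C ✓; length 20, outside 21–24 ✗; 3' end GG has 2 G/C ✓ — fails.
F3 (20 nt, A=2 T=5 G=6 C=7): Tm = 64.9 + 41·(13 − 16.4)/20 = 57.9°C ✓; length 20, outside 21–24 ✗; 3' end GG has 2 G/C ✓ — fails.
F4 (20 nt, A=5 T=8 G=0 C=7): Tm = 64.9 + 41·(7 − 16.4)/20 = 45.6°C, outside 48.1–60.8°C ✗; length 20, outside 21–24 ✗; 3' end AT has 0 G/C, need ≥1 ✗ — fails.
F5 (23 nt, A=7 T=5 G=5 C=6): Tm = 64.9 + 41·(11 − 16.4)/23 = 55.3°C ✓; length 23 ✓; 3' end TT has 0 G/C, need ≥1 ✗ — fails.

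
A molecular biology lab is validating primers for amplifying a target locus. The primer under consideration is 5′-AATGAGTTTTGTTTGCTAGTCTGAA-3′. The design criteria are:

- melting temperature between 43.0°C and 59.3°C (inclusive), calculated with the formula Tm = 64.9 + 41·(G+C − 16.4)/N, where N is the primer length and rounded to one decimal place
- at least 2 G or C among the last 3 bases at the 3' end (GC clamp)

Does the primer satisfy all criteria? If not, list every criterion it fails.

Fails: GC clamp.

Base counts: A=6, T=11, G=6, C=2 (length 25).
Tm: Tm = 64.9 + 41·(8 − 16.4)/25 = 51.1°C ✓
GC clamp: 3' end GAA has 1 G/C, need ≥2 ✗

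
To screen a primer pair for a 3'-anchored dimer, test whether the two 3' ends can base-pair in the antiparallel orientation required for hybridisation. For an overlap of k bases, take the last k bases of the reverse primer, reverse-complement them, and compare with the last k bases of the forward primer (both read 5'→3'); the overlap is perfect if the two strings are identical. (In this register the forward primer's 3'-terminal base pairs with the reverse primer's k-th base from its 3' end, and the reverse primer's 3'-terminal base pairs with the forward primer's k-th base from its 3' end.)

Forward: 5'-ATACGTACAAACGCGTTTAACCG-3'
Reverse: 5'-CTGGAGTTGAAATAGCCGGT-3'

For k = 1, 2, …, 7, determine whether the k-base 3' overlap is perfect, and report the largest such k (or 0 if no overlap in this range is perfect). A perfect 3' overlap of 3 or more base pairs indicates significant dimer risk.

Longest perfect overlap: 4 complementary base pairs; significant dimer risk (threshold 3).

Last 7 bases (5'→3') — forward …TTAACCG, reverse …AGCCGGT.
Reverse complement of the reverse primer's last 7 bases: ACCGGCT; its first k bases are the reverse complement of the reverse primer's last k bases, so a perfect k-base overlap needs the forward primer's last k bases to equal them.
Comparing (forward last k vs required): k=1: G vs A ✗; k=2: CG vs AC ✗; k=3: CCG vs ACC ✗; k=4: ACCG vs ACCG ✓; k=5: AACCG vs ACCGG ✗; k=6: TAACCG vs ACCGGC ✗; k=7: TTAACCG vs ACCGGCT ✗.
Only k = 4 is perfect, so the longest perfect 3' overlap is 4.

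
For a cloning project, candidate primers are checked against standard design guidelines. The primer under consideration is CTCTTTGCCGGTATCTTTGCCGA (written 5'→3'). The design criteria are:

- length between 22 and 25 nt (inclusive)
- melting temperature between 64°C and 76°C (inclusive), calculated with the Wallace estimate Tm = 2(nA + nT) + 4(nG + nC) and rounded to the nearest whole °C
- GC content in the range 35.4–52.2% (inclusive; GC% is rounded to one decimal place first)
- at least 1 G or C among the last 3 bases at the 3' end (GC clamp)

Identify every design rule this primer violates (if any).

Base counts: A=2, T=9, G=5, C=7 (length 23).
length: length 23 ✓
Tm: Tm = 2·11 + 4·12 = 70°C ✓
GC content: GC 12/23 = 52.2% ✓
GC clamp: 3' end CGA has 2 G/C ✓

Meets all criteria.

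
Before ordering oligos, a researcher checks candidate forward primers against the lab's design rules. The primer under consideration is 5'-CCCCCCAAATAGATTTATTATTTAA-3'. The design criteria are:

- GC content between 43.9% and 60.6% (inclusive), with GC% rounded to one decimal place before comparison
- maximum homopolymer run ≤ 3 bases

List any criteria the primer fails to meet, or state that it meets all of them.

Fails: GC content, homopolymer run.

Base counts: A=9, T=9, G=1, C=6 (length 25).
GC content: GC 7/25 = 28.0%, outside 43.9–60.6% ✗
homopolymer run: longest run = 6, exceeds 3 ✗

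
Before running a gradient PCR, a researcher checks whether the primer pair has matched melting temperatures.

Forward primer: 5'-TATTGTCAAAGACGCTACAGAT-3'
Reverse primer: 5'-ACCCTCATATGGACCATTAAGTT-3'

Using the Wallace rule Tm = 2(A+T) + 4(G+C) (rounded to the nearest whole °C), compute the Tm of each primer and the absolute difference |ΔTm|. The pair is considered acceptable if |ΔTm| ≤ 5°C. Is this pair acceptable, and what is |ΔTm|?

Forward: A=8 T=6 G=4 C=4 → Tm = 2·14 + 4·8 = 60°C.
Reverse: A=7 T=7 G=3 C=6 → Tm = 2·14 + 4·9 = 64°C.
|ΔTm| = |60 − 64| = 4°C, ≤ 5°C.

|ΔTm| = 4°C; the pair is acceptable.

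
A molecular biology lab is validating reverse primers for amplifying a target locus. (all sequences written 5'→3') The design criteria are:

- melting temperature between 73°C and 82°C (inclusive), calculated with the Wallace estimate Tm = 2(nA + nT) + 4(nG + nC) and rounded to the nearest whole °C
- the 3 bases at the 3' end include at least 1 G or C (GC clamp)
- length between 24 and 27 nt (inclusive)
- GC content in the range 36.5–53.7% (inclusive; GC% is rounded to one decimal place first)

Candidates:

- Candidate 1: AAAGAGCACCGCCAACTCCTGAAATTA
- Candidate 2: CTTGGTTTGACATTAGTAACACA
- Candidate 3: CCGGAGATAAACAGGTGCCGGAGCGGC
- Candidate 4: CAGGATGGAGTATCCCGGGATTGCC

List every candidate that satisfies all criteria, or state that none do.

None of the candidates satisfy all criteria.

Candidate 1 (27 nt, A=11 T=4 G=4 C=8): Tm = 2·15 + 4·12 = 78°C ✓; 3' end TTA has 0 G/C, need ≥1 ✗; length 27 ✓; GC 12/27 = 44.4% ✓ — fails.
Candidate 2 (23 nt, A=7 T=8 G=4 C=4): Tm = 2·15 + 4·8 = 62°C, outside 73–82°C ✗; 3' end ACA has 1 G/C ✓; length 23, outside 24–27 ✗; GC 8/23 = 34.8%, outside 36.5–53.7% ✗ — fails.
Candidate 3 (27 nt, A=7 T=2 G=11 C=7): Tm = 2·9 + 4·18 = 90°C, outside 73–82°C ✗; 3' end GGC has 3 G/C ✓; length 27 ✓; GC 18/27 = 66.7%, outside 36.5–53.7% ✗ — fails.
Candidate 4 (25 nt, A=5 T=5 G=9 C=6): Tm = 2·10 + 4·15 = 80°C ✓; 3' end GCC has 3 G/C ✓; length 25 ✓; GC 15/25 = 60.0%, outside 36.5–53.7% ✗ — fails.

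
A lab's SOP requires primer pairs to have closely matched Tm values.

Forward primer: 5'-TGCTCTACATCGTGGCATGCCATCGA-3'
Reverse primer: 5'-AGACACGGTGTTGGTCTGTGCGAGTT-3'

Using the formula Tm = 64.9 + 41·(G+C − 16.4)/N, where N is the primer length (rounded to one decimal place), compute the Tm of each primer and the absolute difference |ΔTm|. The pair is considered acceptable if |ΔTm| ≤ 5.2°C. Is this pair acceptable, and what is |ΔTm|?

Forward: G+C = 14, N = 26 → Tm = 64.9 + 41·(14 − 16.4)/26 = 61.1°C.
Reverse: G+C = 14, N = 26 → Tm = 64.9 + 41·(14 − 16.4)/26 = 61.1°C.
|ΔTm| = |61.1 − 61.1| = 0.0°C, ≤ 5.2°C.

|ΔTm| = 0.0°C; the pair is acceptable.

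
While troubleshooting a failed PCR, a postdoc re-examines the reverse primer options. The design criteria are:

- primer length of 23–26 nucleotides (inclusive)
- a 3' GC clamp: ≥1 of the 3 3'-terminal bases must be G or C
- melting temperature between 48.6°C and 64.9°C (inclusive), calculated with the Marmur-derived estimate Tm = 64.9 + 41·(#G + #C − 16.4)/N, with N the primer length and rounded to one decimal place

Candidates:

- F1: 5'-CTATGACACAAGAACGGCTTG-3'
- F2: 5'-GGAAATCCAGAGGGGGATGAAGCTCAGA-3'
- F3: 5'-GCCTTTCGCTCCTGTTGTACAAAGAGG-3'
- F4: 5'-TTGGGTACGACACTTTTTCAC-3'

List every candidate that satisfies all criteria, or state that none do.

None of the candidates satisfy all criteria.

F1 (21 nt, A=7 T=4 G=5 C=5): length 21, outside 23–26 ✗; 3' end TTG has 1 G/C ✓; Tm = 64.9 + 41·(10 − 16.4)/21 = 52.4°C ✓ — fails.
F2 (28 nt, A=10 T=3 G=11 C=4): length 28, outside 23–26 ✗; 3' end AGA has 1 G/C ✓; Tm = 64.9 + 41·(15 − 16.4)/28 = 62.9°C ✓ — fails.
F3 (27 nt, A=5 T=8 G=7 C=7): length 27, outside 23–26 ✗; 3' end AGG has 2 G/C ✓; Tm = 64.9 + 41·(14 − 16.4)/27 = 61.3°C ✓ — fails.
F4 (21 nt, A=4 T=8 G=4 C=5): length 21, outside 23–26 ✗; 3' end CAC has 2 G/C ✓; Tm = 64.9 + 41·(9 − 16.4)/21 = 50.5°C ✓ — fails.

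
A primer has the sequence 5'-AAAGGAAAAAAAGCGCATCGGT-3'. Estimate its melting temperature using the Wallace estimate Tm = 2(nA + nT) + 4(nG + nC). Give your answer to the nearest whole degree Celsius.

62°C

Base counts: A=11, T=2, G=6, C=3 (length 22).
Tm = 2·(11+2) + 4·(6+3) = 2·13 + 4·9 = 26 + 36 = 62°C.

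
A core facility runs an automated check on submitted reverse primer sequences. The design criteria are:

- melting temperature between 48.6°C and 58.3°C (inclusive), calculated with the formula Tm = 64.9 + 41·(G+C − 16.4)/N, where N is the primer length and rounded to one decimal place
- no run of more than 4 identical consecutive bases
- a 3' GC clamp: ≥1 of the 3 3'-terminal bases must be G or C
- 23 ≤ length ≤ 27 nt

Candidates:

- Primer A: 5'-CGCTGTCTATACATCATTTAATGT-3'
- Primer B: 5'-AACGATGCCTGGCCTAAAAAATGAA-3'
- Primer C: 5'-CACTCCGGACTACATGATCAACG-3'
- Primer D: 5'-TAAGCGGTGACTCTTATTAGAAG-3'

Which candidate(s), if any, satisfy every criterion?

Primer A, Primer C and Primer D.

Primer A (24 nt, A=6 T=10 G=3 C=5): Tm = 64.9 + 41·(8 − 16.4)/24 = 50.6°C ✓; longest run = 3 ✓; 3' end TGT has 1 G/C ✓; length 24 ✓ — passes.
Primer B (25 nt, A=11 T=4 G=5 C=5): Tm = 64.9 + 41·(10 − 16.4)/25 = 54.4°C ✓; longest run = 6, exceeds 4 ✗; 3' end GAA has 1 G/C ✓; length 25 ✓ — fails.
Primer C (23 nt, A=7 T=4 G=4 C=8): Tm = 64.9 + 41·(12 − 16.4)/23 = 57.1°C ✓; longest run = 2 ✓; 3' end ACG has 2 G/C ✓; length 23 ✓ — passes.
Primer D (23 nt, A=7 T=7 G=6 C=3): Tm = 64.9 + 41·(9 − 16.4)/23 = 51.7°C ✓; longest run = 2 ✓; 3' end AAG has 1 G/C ✓; length 23 ✓ — passes.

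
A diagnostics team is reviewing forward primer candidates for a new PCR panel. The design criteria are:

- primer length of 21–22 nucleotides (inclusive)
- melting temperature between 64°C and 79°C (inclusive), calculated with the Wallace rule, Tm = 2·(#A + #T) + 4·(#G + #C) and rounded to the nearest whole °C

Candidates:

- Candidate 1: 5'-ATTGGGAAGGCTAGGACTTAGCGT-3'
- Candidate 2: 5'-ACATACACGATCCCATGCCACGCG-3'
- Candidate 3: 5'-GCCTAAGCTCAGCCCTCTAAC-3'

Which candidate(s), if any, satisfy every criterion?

Candidate 3 only.

Candidate 1 (24 nt, A=6 T=6 G=9 C=3): length 24, outside 21–22 ✗; Tm = 2·12 + 4·12 = 72°C ✓ — fails.
Candidate 2 (24 nt, A=7 T=3 G=4 C=10): length 24, outside 21–22 ✗; Tm = 2·10 + 4·14 = 76°C ✓ — fails.
Candidate 3 (21 nt, A=5 T=4 G=3 C=9): length 21 ✓; Tm = 2·9 + 4·12 = 66°C ✓ — passes.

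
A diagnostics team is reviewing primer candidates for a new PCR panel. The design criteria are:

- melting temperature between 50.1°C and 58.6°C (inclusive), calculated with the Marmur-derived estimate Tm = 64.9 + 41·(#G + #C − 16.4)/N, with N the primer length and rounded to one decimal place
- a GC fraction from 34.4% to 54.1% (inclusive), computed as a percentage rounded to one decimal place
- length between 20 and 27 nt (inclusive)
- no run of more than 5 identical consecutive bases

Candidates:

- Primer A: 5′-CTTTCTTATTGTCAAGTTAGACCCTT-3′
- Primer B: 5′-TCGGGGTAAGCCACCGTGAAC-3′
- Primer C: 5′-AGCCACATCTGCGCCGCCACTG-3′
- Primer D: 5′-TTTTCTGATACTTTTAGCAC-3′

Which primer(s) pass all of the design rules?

Primer A only.

Primer A (26 nt, A=5 T=12 G=3 C=6): Tm = 64.9 + 41·(9 − 16.4)/26 = 53.2°C ✓; GC 9/26 = 34.6% ✓; length 26 ✓; longest run = 3 ✓ — passes.
Primer B (21 nt, A=5 T=3 G=7 C=6): Tm = 64.9 + 41·(13 − 16.4)/21 = 58.3°C ✓; GC 13/21 = 61.9%, outside 34.4–54.1% ✗; length 21 ✓; longest run = 4 ✓ — fails.
Primer C (22 nt, A=4 T=3 G=5 C=10): Tm = 64.9 + 41·(15 − 16.4)/22 = 62.3°C, outside 50.1–58.6°C ✗; GC 15/22 = 68.2%, outside 34.4–54.1% ✗; length 22 ✓; longest run = 2 ✓ — fails.
Primer D (20 nt, A=4 T=10 G=2 C=4): Tm = 64.9 + 41·(6 − 16.4)/20 = 43.6°C, outside 50.1–58.6°C ✗; GC 6/20 = 30.0%, outside 34.4–54.1% ✗; length 20 ✓; longest run = 4 ✓ — fails.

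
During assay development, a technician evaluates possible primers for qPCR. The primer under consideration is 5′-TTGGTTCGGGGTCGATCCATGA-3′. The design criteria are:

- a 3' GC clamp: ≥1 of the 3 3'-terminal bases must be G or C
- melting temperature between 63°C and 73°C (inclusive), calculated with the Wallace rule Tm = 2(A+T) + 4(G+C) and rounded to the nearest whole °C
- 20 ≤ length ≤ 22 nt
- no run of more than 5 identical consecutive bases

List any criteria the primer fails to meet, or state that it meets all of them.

Meets all criteria.

Base counts: A=3, T=7, G=8, C=4 (length 22).
GC clamp: 3' end TGA has 1 G/C ✓
Tm: Tm = 2·10 + 4·12 = 68°C ✓
length: length 22 ✓
homopolymer run: longest run = 4 ✓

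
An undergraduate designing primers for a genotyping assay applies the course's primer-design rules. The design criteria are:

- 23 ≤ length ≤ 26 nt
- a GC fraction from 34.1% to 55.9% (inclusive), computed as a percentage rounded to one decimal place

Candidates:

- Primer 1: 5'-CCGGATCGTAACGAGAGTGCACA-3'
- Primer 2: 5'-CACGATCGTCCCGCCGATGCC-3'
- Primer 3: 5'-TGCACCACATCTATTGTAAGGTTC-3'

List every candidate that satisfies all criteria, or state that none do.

Primer 1 (23 nt, A=7 T=3 G=7 C=6): length 23 ✓; GC 13/23 = 56.5%, outside 34.1–55.9% ✗ — fails.
Primer 2 (21 nt, A=3 T=3 G=5 C=10): length 21, outside 23–26 ✗; GC 15/21 = 71.4%, outside 34.1–55.9% ✗ — fails.
Primer 3 (24 nt, A=6 T=8 G=4 C=6): length 24 ✓; GC 10/24 = 41.7% ✓ — passes.

Primer 3 only.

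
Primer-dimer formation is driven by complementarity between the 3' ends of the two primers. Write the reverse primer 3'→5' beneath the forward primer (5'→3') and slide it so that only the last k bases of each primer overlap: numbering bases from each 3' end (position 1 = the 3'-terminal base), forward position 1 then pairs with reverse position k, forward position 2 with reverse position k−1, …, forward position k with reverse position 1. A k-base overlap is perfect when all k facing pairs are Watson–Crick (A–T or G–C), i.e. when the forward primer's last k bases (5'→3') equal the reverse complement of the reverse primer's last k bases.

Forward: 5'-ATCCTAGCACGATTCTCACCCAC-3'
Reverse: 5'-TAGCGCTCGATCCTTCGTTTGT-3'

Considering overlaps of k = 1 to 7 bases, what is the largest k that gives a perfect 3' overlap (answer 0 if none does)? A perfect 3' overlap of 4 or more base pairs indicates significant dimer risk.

Last 7 bases (5'→3') — forward …CACCCAC, reverse …CGTTTGT.
Reverse complement of the reverse primer's last 7 bases: ACAAACG; its first k bases are the reverse complement of the reverse primer's last k bases, so a perfect k-base overlap needs the forward primer's last k bases to equal them.
Comparing (forward last k vs required): k=1: C vs A ✗; k=2: AC vs AC ✓; k=3: CAC vs ACA ✗; k=4: CCAC vs ACAA ✗; k=5: CCCAC vs ACAAA ✗; k=6: ACCCAC vs ACAAAC ✗; k=7: CACCCAC vs ACAAACG ✗.
Only k = 2 is perfect, so the longest perfect 3' overlap is 2.

Longest perfect overlap: 2 complementary base pairs; below the dimer-risk threshold (threshold 4).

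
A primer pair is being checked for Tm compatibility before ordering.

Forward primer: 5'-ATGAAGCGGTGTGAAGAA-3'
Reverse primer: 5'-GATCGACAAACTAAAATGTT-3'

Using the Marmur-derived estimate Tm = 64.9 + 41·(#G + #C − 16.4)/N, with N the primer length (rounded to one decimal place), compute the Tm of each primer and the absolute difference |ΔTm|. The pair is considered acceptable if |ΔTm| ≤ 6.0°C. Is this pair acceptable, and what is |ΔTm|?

Forward: G+C = 8, N = 18 → Tm = 64.9 + 41·(8 − 16.4)/18 = 45.8°C.
Reverse: G+C = 6, N = 20 → Tm = 64.9 + 41·(6 − 16.4)/20 = 43.6°C.
|ΔTm| = |45.8 − 43.6| = 2.2°C, ≤ 6.0°C.

|ΔTm| = 2.2°C; the pair is acceptable.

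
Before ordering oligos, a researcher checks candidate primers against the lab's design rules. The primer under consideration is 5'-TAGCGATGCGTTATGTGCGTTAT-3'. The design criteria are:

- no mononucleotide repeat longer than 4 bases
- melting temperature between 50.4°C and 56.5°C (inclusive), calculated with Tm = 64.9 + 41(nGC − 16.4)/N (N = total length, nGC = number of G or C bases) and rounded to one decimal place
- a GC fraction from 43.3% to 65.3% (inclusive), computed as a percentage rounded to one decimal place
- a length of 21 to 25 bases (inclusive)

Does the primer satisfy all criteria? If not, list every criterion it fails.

Meets all criteria.

Base counts: A=4, T=9, G=7, C=3 (length 23).
homopolymer run: longest run = 2 ✓
Tm: Tm = 64.9 + 41·(10 − 16.4)/23 = 53.5°C ✓
GC content: GC 10/23 = 43.5% ✓
length: length 23 ✓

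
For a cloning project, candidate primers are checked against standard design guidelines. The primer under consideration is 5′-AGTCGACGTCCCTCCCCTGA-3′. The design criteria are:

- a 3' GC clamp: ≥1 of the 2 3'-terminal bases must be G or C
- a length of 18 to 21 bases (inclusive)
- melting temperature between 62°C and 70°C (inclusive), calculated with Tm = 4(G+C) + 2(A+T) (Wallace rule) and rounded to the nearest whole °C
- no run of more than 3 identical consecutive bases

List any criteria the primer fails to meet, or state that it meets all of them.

Base counts: A=3, T=4, G=4, C=9 (length 20).
GC clamp: 3' end GA has 1 G/C ✓
length: length 20 ✓
Tm: Tm = 2·7 + 4·13 = 66°C ✓
homopolymer run: longest run = 4, exceeds 3 ✗

Fails: homopolymer run.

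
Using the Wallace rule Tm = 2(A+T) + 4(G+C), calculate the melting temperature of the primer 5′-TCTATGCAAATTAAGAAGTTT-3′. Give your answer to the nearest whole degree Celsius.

52°C

Base counts: A=8, T=8, G=3, C=2 (length 21).
Tm = 2·(8+8) + 4·(3+2) = 2·16 + 4·5 = 32 + 20 = 52°C.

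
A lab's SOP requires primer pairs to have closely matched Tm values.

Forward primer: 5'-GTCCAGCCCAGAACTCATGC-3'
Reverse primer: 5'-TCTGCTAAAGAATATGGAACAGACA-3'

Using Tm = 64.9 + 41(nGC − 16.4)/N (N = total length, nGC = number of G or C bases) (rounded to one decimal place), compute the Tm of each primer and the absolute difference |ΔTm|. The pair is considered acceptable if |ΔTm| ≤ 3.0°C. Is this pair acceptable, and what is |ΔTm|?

Forward: G+C = 12, N = 20 → Tm = 64.9 + 41·(12 − 16.4)/20 = 55.9°C.
Reverse: G+C = 9, N = 25 → Tm = 64.9 + 41·(9 − 16.4)/25 = 52.8°C.
|ΔTm| = |55.9 − 52.8| = 3.1°C, > 3.0°C.

|ΔTm| = 3.1°C; the pair is not acceptable.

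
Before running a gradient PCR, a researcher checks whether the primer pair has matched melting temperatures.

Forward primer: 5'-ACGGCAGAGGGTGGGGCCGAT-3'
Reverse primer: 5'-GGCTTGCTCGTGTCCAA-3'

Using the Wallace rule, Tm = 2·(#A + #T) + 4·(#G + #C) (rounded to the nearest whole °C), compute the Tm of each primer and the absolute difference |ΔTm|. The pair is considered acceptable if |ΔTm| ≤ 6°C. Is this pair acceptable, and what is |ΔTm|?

|ΔTm| = 18°C; the pair is not acceptable.

Forward: A=4 T=2 G=11 C=4 → Tm = 2·6 + 4·15 = 72°C.
Reverse: A=2 T=5 G=5 C=5 → Tm = 2·7 + 4·10 = 54°C.
|ΔTm| = |72 − 54| = 18°C, > 6°C.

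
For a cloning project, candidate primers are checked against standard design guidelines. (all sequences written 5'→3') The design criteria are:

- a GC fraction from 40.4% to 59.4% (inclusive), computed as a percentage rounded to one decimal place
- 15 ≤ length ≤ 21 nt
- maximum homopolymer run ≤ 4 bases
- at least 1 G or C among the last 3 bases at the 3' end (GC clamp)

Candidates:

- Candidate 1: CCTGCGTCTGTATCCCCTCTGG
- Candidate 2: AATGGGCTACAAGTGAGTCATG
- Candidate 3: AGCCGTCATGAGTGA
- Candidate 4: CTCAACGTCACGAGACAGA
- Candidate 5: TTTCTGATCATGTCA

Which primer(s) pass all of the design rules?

Candidate 3 and Candidate 4.

Candidate 1 (22 nt, A=1 T=7 G=5 C=9): GC 14/22 = 63.6%, outside 40.4–59.4% ✗; length 22, outside 15–21 ✗; longest run = 4 ✓; 3' end TGG has 2 G/C ✓ — fails.
Candidate 2 (22 nt, A=7 T=5 G=7 C=3): GC 10/22 = 45.5% ✓; length 22, outside 15–21 ✗; longest run = 3 ✓; 3' end ATG has 1 G/C ✓ — fails.
Candidate 3 (15 nt, A=4 T=3 G=5 C=3): GC 8/15 = 53.3% ✓; length 15 ✓; longest run = 2 ✓; 3' end TGA has 1 G/C ✓ — passes.
Candidate 4 (19 nt, A=7 T=2 G=4 C=6): GC 10/19 = 52.6% ✓; length 19 ✓; longest run = 2 ✓; 3' end AGA has 1 G/C ✓ — passes.
Candidate 5 (15 nt, A=3 T=7 G=2 C=3): GC 5/15 = 33.3%, outside 40.4–59.4% ✗; length 15 ✓; longest run = 3 ✓; 3' end TCA has 1 G/C ✓ — fails.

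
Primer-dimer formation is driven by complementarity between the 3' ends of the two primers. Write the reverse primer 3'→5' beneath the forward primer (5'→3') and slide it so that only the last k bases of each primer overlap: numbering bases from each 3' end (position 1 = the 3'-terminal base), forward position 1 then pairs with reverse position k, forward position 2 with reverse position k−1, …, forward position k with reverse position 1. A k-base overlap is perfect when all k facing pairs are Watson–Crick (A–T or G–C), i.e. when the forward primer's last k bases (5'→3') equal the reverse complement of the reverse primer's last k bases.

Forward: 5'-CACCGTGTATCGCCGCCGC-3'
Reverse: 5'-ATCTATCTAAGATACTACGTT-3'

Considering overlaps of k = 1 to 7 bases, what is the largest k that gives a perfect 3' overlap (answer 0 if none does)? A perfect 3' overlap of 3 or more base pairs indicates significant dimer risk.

Longest perfect overlap: 0 complementary base pairs; below the dimer-risk threshold (threshold 3).

Last 7 bases (5'→3') — forward …CCGCCGC, reverse …CTACGTT.
Reverse complement of the reverse primer's last 7 bases: AACGTAG; its first k bases are the reverse complement of the reverse primer's last k bases, so a perfect k-base overlap needs the forward primer's last k bases to equal them.
Comparing (forward last k vs required): k=1: C vs A ✗; k=2: GC vs AA ✗; k=3: CGC vs AAC ✗; k=4: CCGC vs AACG ✗; k=5: GCCGC vs AACGT ✗; k=6: CGCCGC vs AACGTA ✗; k=7: CCGCCGC vs AACGTAG ✗.
No overlap length from 1 to 7 is perfect, so the longest perfect 3' overlap is 0.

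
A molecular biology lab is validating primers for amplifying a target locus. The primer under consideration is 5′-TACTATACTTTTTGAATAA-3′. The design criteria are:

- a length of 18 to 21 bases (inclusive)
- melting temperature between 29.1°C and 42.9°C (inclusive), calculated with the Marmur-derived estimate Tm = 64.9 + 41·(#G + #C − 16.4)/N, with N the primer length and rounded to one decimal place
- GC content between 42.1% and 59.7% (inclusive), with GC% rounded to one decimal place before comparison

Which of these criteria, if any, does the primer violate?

Base counts: A=7, T=9, G=1, C=2 (length 19).
length: length 19 ✓
Tm: Tm = 64.9 + 41·(3 − 16.4)/19 = 36.0°C ✓
GC content: GC 3/19 = 15.8%, outside 42.1–59.7% ✗

Fails: GC content.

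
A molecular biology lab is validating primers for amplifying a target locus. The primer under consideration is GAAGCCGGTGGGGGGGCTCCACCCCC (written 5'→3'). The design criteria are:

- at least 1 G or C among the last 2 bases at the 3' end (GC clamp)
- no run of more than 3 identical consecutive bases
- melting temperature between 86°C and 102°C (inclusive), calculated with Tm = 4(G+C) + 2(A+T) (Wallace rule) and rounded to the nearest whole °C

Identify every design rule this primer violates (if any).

Fails: homopolymer run.

Base counts: A=3, T=2, G=11, C=10 (length 26).
GC clamp: 3' end CC has 2 G/C ✓
homopolymer run: longest run = 7, exceeds 3 ✗
Tm: Tm = 2·5 + 4·21 = 94°C ✓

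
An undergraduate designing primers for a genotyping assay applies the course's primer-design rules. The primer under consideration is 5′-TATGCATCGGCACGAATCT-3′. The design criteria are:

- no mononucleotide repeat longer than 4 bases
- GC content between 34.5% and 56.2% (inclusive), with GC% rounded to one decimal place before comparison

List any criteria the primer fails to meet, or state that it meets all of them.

Meets all criteria.

Base counts: A=5, T=5, G=4, C=5 (length 19).
homopolymer run: longest run = 2 ✓
GC content: GC 9/19 = 47.4% ✓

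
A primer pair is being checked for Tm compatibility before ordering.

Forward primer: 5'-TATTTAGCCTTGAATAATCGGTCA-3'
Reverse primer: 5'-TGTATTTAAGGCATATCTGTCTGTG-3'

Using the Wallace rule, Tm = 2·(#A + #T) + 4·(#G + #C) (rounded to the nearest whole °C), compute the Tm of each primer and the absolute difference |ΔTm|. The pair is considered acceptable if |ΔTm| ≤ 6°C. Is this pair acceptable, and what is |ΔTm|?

Forward: A=7 T=9 G=4 C=4 → Tm = 2·16 + 4·8 = 64°C.
Reverse: A=5 T=11 G=6 C=3 → Tm = 2·16 + 4·9 = 68°C.
|ΔTm| = |64 − 68| = 4°C, ≤ 6°C.

|ΔTm| = 4°C; the pair is acceptable.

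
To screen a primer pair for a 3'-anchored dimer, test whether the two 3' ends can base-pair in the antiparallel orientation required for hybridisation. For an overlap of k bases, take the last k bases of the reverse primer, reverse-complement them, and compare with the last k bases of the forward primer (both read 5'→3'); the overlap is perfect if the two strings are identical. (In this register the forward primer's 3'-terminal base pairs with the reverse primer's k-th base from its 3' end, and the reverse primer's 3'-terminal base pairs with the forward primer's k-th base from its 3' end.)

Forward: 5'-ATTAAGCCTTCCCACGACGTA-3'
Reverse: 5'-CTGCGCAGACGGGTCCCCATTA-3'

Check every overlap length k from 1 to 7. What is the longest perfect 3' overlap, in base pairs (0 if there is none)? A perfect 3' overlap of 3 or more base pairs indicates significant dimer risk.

Last 7 bases (5'→3') — forward …CGACGTA, reverse …CCCATTA.
Reverse complement of the reverse primer's last 7 bases: TAATGGG; its first k bases are the reverse complement of the reverse primer's last k bases, so a perfect k-base overlap needs the forward primer's last k bases to equal them.
Comparing (forward last k vs required): k=1: A vs T ✗; k=2: TA vs TA ✓; k=3: GTA vs TAA ✗; k=4: CGTA vs TAAT ✗; k=5: ACGTA vs TAATG ✗; k=6: GACGTA vs TAATGG ✗; k=7: CGACGTA vs TAATGGG ✗.
Only k = 2 is perfect, so the longest perfect 3' overlap is 2.

Longest perfect overlap: 2 complementary base pairs; below the dimer-risk threshold (threshold 3).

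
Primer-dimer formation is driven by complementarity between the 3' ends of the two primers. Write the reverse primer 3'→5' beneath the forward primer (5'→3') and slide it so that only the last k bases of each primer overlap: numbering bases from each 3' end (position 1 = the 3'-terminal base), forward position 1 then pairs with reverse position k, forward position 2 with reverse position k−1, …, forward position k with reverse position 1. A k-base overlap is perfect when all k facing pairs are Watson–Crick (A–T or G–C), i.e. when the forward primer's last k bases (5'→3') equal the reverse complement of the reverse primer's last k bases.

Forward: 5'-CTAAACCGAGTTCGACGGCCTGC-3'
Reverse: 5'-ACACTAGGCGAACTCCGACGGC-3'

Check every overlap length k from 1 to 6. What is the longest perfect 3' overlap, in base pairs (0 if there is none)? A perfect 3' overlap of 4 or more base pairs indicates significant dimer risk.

Last 6 bases (5'→3') — forward …GCCTGC, reverse …GACGGC.
Reverse complement of the reverse primer's last 6 bases: GCCGTC; its first k bases are the reverse complement of the reverse primer's last k bases, so a perfect k-base overlap needs the forward primer's last k bases to equal them.
Comparing (forward last k vs required): k=1: C vs G ✗; k=2: GC vs GC ✓; k=3: TGC vs GCC ✗; k=4: CTGC vs GCCG ✗; k=5: CCTGC vs GCCGT ✗; k=6: GCCTGC vs GCCGTC ✗.
Only k = 2 is perfect, so the longest perfect 3' overlap is 2.

Longest perfect overlap: 2 complementary base pairs; below the dimer-risk threshold (threshold 4).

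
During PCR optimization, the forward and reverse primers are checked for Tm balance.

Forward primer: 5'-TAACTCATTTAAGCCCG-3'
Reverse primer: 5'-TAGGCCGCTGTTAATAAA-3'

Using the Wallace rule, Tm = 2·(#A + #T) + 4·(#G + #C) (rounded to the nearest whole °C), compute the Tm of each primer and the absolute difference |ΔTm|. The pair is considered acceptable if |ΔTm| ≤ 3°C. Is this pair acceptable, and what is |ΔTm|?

|ΔTm| = 2°C; the pair is acceptable.

Forward: A=5 T=5 G=2 C=5 → Tm = 2·10 + 4·7 = 48°C.
Reverse: A=6 T=5 G=4 C=3 → Tm = 2·11 + 4·7 = 50°C.
|ΔTm| = |48 − 50| = 2°C, ≤ 3°C.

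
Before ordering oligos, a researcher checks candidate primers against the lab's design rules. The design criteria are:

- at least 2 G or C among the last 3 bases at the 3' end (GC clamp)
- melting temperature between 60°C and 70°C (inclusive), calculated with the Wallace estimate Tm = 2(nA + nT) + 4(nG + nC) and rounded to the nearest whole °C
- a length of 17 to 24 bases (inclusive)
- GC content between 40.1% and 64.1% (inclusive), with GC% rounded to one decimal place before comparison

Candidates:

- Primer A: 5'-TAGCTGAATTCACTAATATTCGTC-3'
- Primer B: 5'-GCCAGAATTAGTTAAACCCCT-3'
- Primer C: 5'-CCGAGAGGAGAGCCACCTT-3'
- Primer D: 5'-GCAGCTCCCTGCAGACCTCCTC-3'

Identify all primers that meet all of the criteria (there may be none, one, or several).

Primer A (24 nt, A=7 T=9 G=3 C=5): 3' end GTC has 2 G/C ✓; Tm = 2·16 + 4·8 = 64°C ✓; length 24 ✓; GC 8/24 = 33.3%, outside 40.1–64.1% ✗ — fails.
Primer B (21 nt, A=7 T=5 G=3 C=6): 3' end CCT has 2 G/C ✓; Tm = 2·12 + 4·9 = 60°C ✓; length 21 ✓; GC 9/21 = 42.9% ✓ — passes.
Primer C (19 nt, A=5 T=2 G=6 C=6): 3' end CTT has 1 G/C, need ≥2 ✗; Tm = 2·7 + 4·12 = 62°C ✓; length 19 ✓; GC 12/19 = 63.2% ✓ — fails.
Primer D (22 nt, A=3 T=4 G=4 C=11): 3' end CTC has 2 G/C ✓; Tm = 2·7 + 4·15 = 74°C, outside 60–70°C ✗; length 22 ✓; GC 15/22 = 68.2%, outside 40.1–64.1% ✗ — fails.

Primer B only.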